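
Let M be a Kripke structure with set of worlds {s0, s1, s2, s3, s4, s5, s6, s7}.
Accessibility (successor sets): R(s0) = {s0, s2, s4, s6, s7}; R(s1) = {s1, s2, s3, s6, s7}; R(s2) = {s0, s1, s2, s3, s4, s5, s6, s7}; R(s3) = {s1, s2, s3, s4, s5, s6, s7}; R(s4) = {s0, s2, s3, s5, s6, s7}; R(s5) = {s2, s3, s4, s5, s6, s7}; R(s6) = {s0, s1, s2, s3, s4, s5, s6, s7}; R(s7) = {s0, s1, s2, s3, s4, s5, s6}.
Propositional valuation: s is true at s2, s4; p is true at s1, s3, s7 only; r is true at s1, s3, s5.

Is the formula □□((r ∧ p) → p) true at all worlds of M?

Recall that □ψ holds at a world iff ψ holds at every accessible world, and ◇ψ holds iff ψ holds at some accessible world.
Let φ = □□((r ∧ p) → p). Evaluate φ at each world:
  s0 (successors {s0, s2, s4, s6, s7}): φ is true.
  s1 (successors {s1, s2, s3, s6, s7}): φ is true.
  s2 (successors {s0, s1, s2, s3, s4, s5, s6, s7}): φ is true.
  s3 (successors {s1, s2, s3, s4, s5, s6, s7}): φ is true.
  s4 (successors {s0, s2, s3, s5, s6, s7}): φ is true.
  s5 (successors {s2, s3, s4, s5, s6, s7}): φ is true.
  s6 (successors {s0, s1, s2, s3, s4, s5, s6, s7}): φ is true.
  s7 (successors {s0, s1, s2, s3, s4, s5, s6}): φ is true.
For instance, at s4:
  At s4: □□((r ∧ p) → p) requires □((r ∧ p) → p) at every successor {s0, s2, s3, s5, s6, s7}.
    At s0: □((r ∧ p) → p) is true.
    At s2: □((r ∧ p) → p) is true.
    At s3: □((r ∧ p) → p) is true.
    At s5: □((r ∧ p) → p) is true.
    At s6: □((r ∧ p) → p) is true.
    At s7: □((r ∧ p) → p) is true.
  So □□((r ∧ p) → p) is true at s4.

Yes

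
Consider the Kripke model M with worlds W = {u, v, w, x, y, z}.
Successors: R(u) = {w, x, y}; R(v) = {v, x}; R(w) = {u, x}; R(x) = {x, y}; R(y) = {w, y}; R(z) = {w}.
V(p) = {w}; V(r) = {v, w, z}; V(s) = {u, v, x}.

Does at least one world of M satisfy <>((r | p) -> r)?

Let φ = <>((r | p) -> r). Evaluate φ at each world:
  u (successors {w, x, y}): φ is true.
  v (successors {v, x}): φ is true.
  w (successors {u, x}): φ is true.
  x (successors {x, y}): φ is true.
  y (successors {w, y}): φ is true.
  z (successors {w}): φ is true.
Detail at u (witness):
  At u: <>((r | p) -> r) requires (r | p) -> r at some successor in {w, x, y}.
    (r | p) -> r holds at w, so <>((r | p) -> r) is true at u.

Yes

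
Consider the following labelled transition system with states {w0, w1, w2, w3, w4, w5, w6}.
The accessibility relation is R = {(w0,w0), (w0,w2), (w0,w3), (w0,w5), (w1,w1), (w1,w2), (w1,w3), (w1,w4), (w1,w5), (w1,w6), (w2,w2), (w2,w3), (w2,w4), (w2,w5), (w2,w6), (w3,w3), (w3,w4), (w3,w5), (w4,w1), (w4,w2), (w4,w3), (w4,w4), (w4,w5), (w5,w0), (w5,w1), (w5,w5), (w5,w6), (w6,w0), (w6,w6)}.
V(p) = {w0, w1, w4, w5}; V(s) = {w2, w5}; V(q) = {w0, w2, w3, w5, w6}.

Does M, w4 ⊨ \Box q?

At w4: \Box q requires q at every successor {w1, w2, w3, w4, w5}.
  q fails at w1, so \Box q is false at w4.

No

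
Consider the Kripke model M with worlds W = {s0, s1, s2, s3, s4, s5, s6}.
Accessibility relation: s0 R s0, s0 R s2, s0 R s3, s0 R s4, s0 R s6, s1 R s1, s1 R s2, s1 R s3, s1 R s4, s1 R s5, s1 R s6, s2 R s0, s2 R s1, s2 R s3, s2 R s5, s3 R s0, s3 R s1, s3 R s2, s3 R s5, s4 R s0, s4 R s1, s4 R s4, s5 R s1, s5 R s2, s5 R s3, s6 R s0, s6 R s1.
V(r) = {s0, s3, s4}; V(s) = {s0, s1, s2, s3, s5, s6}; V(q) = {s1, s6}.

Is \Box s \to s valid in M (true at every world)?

Let φ = \Box s \to s. Evaluate φ at each world:
  s0 (successors {s0, s2, s3, s4, s6}): φ is true.
  s1 (successors {s1, s2, s3, s4, s5, s6}): φ is true.
  s2 (successors {s0, s1, s3, s5}): φ is true.
  s3 (successors {s0, s1, s2, s5}): φ is true.
  s4 (successors {s0, s1, s4}): φ is true.
  s5 (successors {s1, s2, s3}): φ is true.
  s6 (successors {s0, s1}): φ is true.
For instance, at s6:
  At s6: \Box s is true, s is true, so \Box s \to s is true.
    At s6: \Box s requires s at every successor {s0, s1}.
      At s0: s is true.
      At s1: s is true.
    So \Box s is true at s6.

Yes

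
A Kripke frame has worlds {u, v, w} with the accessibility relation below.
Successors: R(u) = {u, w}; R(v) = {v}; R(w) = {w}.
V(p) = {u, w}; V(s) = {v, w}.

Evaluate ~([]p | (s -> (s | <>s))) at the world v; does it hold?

No

At v: []p | (s -> (s | <>s)) is true, so ~([]p | (s -> (s | <>s))) is false.
  At v: []p is false, s -> (s | <>s) is true, so []p | (s -> (s | <>s)) is true.
    At v: []p requires p at every successor {v}.
      p fails at v, so []p is false at v.
    At v: s is true, s | <>s is true, so s -> (s | <>s) is true.
      At v: s is true, <>s is true, so s | <>s is true.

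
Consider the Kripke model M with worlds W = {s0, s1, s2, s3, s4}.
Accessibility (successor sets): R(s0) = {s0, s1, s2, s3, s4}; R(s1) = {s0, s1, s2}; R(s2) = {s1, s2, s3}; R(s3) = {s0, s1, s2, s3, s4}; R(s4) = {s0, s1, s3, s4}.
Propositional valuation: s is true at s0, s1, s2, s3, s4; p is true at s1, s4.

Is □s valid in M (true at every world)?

Yes

Let φ = □s. Evaluate φ at each world:
  s0 (successors {s0, s1, s2, s3, s4}): φ is true.
  s1 (successors {s0, s1, s2}): φ is true.
  s2 (successors {s1, s2, s3}): φ is true.
  s3 (successors {s0, s1, s2, s3, s4}): φ is true.
  s4 (successors {s0, s1, s3, s4}): φ is true.
For instance, at s3:
  At s3: □s requires s at every successor {s0, s1, s2, s3, s4}.
    At s0: s is true.
    At s1: s is true.
    At s2: s is true.
    At s3: s is true.
    At s4: s is true.
  So □s is true at s3.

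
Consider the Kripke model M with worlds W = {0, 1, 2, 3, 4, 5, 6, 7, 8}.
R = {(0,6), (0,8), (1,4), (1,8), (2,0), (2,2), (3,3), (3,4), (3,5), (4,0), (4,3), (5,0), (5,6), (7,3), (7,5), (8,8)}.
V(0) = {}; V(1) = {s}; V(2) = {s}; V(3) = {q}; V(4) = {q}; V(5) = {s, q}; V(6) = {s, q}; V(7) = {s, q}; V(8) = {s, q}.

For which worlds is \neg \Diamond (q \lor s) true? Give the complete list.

Let φ = \neg \Diamond (q \lor s). Evaluate φ at each world:
  0 (successors {6, 8}): φ is false.
  1 (successors {4, 8}): φ is false.
  2 (successors {0, 2}): φ is false.
  3 (successors {3, 4, 5}): φ is false.
  4 (successors {0, 3}): φ is false.
  5 (successors {0, 6}): φ is false.
  6 (successors ∅): φ is true.
  7 (successors {3, 5}): φ is false.
  8 (successors {8}): φ is false.
For instance, at 2:
  At 2: \Diamond (q \lor s) is true, so \neg \Diamond (q \lor s) is false.
    At 2: \Diamond (q \lor s) requires q \lor s at some successor in {0, 2}.
      q \lor s holds at 2, so \Diamond (q \lor s) is true at 2.
Satisfying worlds: {6}

6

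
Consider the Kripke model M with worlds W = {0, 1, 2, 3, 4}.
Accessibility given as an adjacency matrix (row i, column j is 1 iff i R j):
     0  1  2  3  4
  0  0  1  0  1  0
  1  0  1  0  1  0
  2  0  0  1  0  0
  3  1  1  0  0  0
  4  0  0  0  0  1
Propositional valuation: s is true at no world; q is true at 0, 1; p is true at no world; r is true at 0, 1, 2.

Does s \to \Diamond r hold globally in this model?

Let φ = s \to \Diamond r. Evaluate φ at each world:
  0 (successors {1, 3}): φ is true.
  1 (successors {1, 3}): φ is true.
  2 (successors {2}): φ is true.
  3 (successors {0, 1}): φ is true.
  4 (successors {4}): φ is true.
For instance, at 4:
  At 4: s is false, \Diamond r is false, so s \to \Diamond r is true.
    At 4: \Diamond r requires r at some successor in {4}.
      At 4: r is false.
    So \Diamond r is false at 4.

Yes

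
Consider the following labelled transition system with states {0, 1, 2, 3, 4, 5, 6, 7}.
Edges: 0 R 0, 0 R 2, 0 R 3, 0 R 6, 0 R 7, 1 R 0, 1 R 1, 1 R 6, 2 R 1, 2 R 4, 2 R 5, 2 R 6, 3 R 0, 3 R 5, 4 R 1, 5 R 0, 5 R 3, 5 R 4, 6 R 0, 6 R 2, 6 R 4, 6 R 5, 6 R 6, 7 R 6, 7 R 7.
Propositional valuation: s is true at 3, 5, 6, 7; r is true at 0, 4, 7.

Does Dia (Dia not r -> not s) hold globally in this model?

No

Let φ = Dia (Dia not r -> not s). Evaluate φ at each world:
  0 (successors {0, 2, 3, 6, 7}): φ is true.
  1 (successors {0, 1, 6}): φ is true.
  2 (successors {1, 4, 5, 6}): φ is true.
  3 (successors {0, 5}): φ is true.
  4 (successors {1}): φ is true.
  5 (successors {0, 3, 4}): φ is true.
  6 (successors {0, 2, 4, 5, 6}): φ is true.
  7 (successors {6, 7}): φ is false.
Detail at 7 (counterexample):
  At 7: Dia (Dia not r -> not s) requires Dia not r -> not s at some successor in {6, 7}.
    At 6: Dia not r -> not s is false.
    At 7: Dia not r -> not s is false.
  So Dia (Dia not r -> not s) is false at 7.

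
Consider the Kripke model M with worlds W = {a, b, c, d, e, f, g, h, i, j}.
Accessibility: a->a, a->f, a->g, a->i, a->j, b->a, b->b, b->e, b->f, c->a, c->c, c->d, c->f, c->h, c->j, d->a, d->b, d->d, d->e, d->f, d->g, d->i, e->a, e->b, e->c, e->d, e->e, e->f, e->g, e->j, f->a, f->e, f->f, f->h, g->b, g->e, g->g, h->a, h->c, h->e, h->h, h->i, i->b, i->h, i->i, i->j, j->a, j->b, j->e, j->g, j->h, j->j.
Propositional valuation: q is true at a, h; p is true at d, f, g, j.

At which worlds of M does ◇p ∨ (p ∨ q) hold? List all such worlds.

a, b, c, d, e, f, g, h, i, j

Let φ = ◇p ∨ (p ∨ q). Evaluate φ at each world:
  a (successors {a, f, g, i, j}): φ is true.
  b (successors {a, b, e, f}): φ is true.
  c (successors {a, c, d, f, h, j}): φ is true.
  d (successors {a, b, d, e, f, g, i}): φ is true.
  e (successors {a, b, c, d, e, f, g, j}): φ is true.
  f (successors {a, e, f, h}): φ is true.
  g (successors {b, e, g}): φ is true.
  h (successors {a, c, e, h, i}): φ is true.
  i (successors {b, h, i, j}): φ is true.
  j (successors {a, b, e, g, h, j}): φ is true.
For instance, at f:
  At f: ◇p is true, p ∨ q is true, so ◇p ∨ (p ∨ q) is true.
    At f: ◇p requires p at some successor in {a, e, f, h}.
      p holds at f, so ◇p is true at f.
Satisfying worlds: {a, b, c, d, e, f, g, h, i, j}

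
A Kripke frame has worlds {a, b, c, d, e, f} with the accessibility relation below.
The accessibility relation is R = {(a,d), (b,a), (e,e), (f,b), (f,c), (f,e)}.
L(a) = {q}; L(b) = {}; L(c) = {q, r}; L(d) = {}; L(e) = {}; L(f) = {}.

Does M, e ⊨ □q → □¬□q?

At e: □q is false, □¬□q is true, so □q → □¬□q is true.
  At e: □q requires q at every successor {e}.
    q fails at e, so □q is false at e.
  At e: □¬□q requires ¬□q at every successor {e}.
      At e: □q is false, so ¬□q is true.
  So □¬□q is true at e.

Yes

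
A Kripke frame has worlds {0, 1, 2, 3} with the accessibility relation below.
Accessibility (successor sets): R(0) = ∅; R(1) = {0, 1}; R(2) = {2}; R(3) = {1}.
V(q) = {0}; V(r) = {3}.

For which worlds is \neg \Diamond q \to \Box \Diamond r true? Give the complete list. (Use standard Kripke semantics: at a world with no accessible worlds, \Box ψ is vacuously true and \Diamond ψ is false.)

0, 1

Recall that \Box ψ holds at a world iff ψ holds at every accessible world, and \Diamond ψ holds iff ψ holds at some accessible world.
Let φ = \neg \Diamond q \to \Box \Diamond r. Evaluate φ at each world:
  0 (successors ∅): φ is true.
  1 (successors {0, 1}): φ is true.
  2 (successors {2}): φ is false.
  3 (successors {1}): φ is false.
For instance, at 3:
  At 3: \neg \Diamond q is true, \Box \Diamond r is false, so \neg \Diamond q \to \Box \Diamond r is false.
    At 3: \Diamond q is false, so \neg \Diamond q is true.
      At 3: \Diamond q requires q at some successor in {1}.
        At 1: q is false.
      So \Diamond q is false at 3.
    At 3: \Box \Diamond r requires \Diamond r at every successor {1}.
      \Diamond r fails at 1, so \Box \Diamond r is false at 3.
Satisfying worlds: {0, 1}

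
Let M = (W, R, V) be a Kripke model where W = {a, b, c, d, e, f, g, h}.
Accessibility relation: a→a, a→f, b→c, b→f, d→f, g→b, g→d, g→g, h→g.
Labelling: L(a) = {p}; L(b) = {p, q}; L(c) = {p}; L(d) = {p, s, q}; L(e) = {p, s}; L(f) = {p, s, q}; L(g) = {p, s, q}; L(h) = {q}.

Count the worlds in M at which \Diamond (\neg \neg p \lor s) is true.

Recall that \Diamond ψ holds at a world iff ψ holds at some accessible world.
Let φ = \Diamond (\neg \neg p \lor s). Evaluate φ at each world:
  a (successors {a, f}): φ is true.
  b (successors {c, f}): φ is true.
  c (successors ∅): φ is false.
  d (successors {f}): φ is true.
  e (successors ∅): φ is false.
  f (successors ∅): φ is false.
  g (successors {b, d, g}): φ is true.
  h (successors {g}): φ is true.
For instance, at g:
  At g: \Diamond (\neg \neg p \lor s) requires \neg \neg p \lor s at some successor in {b, d, g}.
    \neg \neg p \lor s holds at b, so \Diamond (\neg \neg p \lor s) is true at g.
Satisfying worlds: {a, b, d, g, h}

5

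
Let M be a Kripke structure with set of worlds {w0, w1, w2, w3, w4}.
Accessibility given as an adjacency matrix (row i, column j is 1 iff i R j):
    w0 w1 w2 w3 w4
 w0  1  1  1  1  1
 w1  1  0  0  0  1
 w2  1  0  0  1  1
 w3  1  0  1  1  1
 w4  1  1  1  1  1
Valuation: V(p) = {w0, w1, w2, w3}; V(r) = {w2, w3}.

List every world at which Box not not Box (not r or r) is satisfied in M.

w0, w1, w2, w3, w4

Recall that Box ψ holds at a world iff ψ holds at every accessible world, and Dia ψ holds iff ψ holds at some accessible world.
Let φ = Box not not Box (not r or r). Evaluate φ at each world:
  w0 (successors {w0, w1, w2, w3, w4}): φ is true.
  w1 (successors {w0, w4}): φ is true.
  w2 (successors {w0, w3, w4}): φ is true.
  w3 (successors {w0, w2, w3, w4}): φ is true.
  w4 (successors {w0, w1, w2, w3, w4}): φ is true.
For instance, at w3:
  At w3: Box not not Box (not r or r) requires not not Box (not r or r) at every successor {w0, w2, w3, w4}.
    At w0: not not Box (not r or r) is true.
    At w2: not not Box (not r or r) is true.
    At w3: not not Box (not r or r) is true.
    At w4: not not Box (not r or r) is true.
  So Box not not Box (not r or r) is true at w3.
Satisfying worlds: {w0, w1, w2, w3, w4}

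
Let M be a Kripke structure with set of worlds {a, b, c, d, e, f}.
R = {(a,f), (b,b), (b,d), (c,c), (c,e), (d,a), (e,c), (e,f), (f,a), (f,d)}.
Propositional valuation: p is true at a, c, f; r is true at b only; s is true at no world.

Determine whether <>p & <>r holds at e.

Recall that <>ψ holds at a world iff ψ holds at some accessible world.
At e: <>p is true, <>r is false, so <>p & <>r is false.
  At e: <>p requires p at some successor in {c, f}.
    p holds at c, so <>p is true at e.
  At e: <>r requires r at some successor in {c, f}.
    At c: r is false.
    At f: r is false.
  So <>r is false at e.

No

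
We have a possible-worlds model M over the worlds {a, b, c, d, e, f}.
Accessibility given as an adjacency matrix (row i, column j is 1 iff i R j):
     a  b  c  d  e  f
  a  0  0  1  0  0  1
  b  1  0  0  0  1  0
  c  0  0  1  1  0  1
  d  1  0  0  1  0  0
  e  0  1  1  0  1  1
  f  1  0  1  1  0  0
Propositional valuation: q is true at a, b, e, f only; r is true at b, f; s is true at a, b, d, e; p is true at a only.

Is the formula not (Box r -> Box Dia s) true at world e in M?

Recall that Box ψ holds at a world iff ψ holds at every accessible world, and Dia ψ holds iff ψ holds at some accessible world.
At e: Box r -> Box Dia s is true, so not (Box r -> Box Dia s) is false.
  At e: Box r is false, Box Dia s is true, so Box r -> Box Dia s is true.
    At e: Box r requires r at every successor {b, c, e, f}.
      r fails at c, so Box r is false at e.
    At e: Box Dia s requires Dia s at every successor {b, c, e, f}.
      At b: Dia s is true.
      At c: Dia s is true.
      At e: Dia s is true.
      At f: Dia s is true.
    So Box Dia s is true at e.

No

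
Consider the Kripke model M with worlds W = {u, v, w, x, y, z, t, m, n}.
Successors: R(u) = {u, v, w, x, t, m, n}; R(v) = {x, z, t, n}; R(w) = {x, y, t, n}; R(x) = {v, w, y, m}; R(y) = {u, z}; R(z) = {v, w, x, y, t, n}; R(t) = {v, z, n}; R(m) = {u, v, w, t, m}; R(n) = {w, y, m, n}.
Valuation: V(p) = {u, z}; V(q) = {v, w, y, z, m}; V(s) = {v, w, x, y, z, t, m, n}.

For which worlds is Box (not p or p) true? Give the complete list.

u, v, w, x, y, z, t, m, n

Recall that Box ψ holds at a world iff ψ holds at every accessible world, and Dia ψ holds iff ψ holds at some accessible world.
Let φ = Box (not p or p). Evaluate φ at each world:
  u (successors {u, v, w, x, t, m, n}): φ is true.
  v (successors {x, z, t, n}): φ is true.
  w (successors {x, y, t, n}): φ is true.
  x (successors {v, w, y, m}): φ is true.
  y (successors {u, z}): φ is true.
  z (successors {v, w, x, y, t, n}): φ is true.
  t (successors {v, z, n}): φ is true.
  m (successors {u, v, w, t, m}): φ is true.
  n (successors {w, y, m, n}): φ is true.
For instance, at x:
  At x: Box (not p or p) requires not p or p at every successor {v, w, y, m}.
    At v: not p or p is true.
    At w: not p or p is true.
    At y: not p or p is true.
    At m: not p or p is true.
  So Box (not p or p) is true at x.
Satisfying worlds: {u, v, w, x, y, z, t, m, n}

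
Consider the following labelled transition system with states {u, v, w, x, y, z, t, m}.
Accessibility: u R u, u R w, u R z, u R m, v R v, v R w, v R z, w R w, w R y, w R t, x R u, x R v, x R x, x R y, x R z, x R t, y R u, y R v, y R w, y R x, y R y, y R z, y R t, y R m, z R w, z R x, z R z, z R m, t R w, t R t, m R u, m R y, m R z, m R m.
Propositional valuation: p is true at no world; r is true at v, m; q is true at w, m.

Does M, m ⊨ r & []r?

Recall that []ψ holds at a world iff ψ holds at every accessible world, and <>ψ holds iff ψ holds at some accessible world.
At m: r is true, []r is false, so r & []r is false.
  At m: []r requires r at every successor {u, y, z, m}.
    r fails at u, so []r is false at m.

No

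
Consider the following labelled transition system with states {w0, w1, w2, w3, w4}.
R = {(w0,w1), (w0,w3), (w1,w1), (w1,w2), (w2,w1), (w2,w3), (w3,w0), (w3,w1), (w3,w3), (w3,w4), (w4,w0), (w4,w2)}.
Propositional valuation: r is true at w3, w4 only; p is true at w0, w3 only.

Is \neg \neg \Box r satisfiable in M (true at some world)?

Let φ = \neg \neg \Box r. Evaluate φ at each world:
  w0 (successors {w1, w3}): φ is false.
  w1 (successors {w1, w2}): φ is false.
  w2 (successors {w1, w3}): φ is false.
  w3 (successors {w0, w1, w3, w4}): φ is false.
  w4 (successors {w0, w2}): φ is false.
For instance, at w4:
  At w4: \neg \Box r is true, so \neg \neg \Box r is false.
    At w4: \Box r is false, so \neg \Box r is true.
      At w4: \Box r requires r at every successor {w0, w2}.
        r fails at w0, so \Box r is false at w4.

No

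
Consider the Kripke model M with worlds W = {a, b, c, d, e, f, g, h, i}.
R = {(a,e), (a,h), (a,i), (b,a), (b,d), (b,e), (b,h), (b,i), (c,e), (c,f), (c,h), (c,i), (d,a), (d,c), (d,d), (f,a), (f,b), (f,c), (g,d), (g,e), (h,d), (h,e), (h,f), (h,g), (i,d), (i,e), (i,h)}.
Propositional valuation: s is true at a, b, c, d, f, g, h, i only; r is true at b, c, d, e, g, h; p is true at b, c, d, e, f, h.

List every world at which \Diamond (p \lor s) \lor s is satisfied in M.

a, b, c, d, f, g, h, i

Let φ = \Diamond (p \lor s) \lor s. Evaluate φ at each world:
  a (successors {e, h, i}): φ is true.
  b (successors {a, d, e, h, i}): φ is true.
  c (successors {e, f, h, i}): φ is true.
  d (successors {a, c, d}): φ is true.
  e (successors ∅): φ is false.
  f (successors {a, b, c}): φ is true.
  g (successors {d, e}): φ is true.
  h (successors {d, e, f, g}): φ is true.
  i (successors {d, e, h}): φ is true.
For instance, at d:
  At d: \Diamond (p \lor s) is true, s is true, so \Diamond (p \lor s) \lor s is true.
    At d: \Diamond (p \lor s) requires p \lor s at some successor in {a, c, d}.
      p \lor s holds at a, so \Diamond (p \lor s) is true at d.
Satisfying worlds: {a, b, c, d, f, g, h, i}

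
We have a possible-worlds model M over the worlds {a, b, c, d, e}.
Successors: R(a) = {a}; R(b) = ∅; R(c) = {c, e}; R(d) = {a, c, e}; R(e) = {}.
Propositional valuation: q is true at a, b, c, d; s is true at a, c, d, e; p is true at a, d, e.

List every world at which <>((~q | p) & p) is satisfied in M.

Recall that <>ψ holds at a world iff ψ holds at some accessible world.
Let φ = <>((~q | p) & p). Evaluate φ at each world:
  a (successors {a}): φ is true.
  b (successors ∅): φ is false.
  c (successors {c, e}): φ is true.
  d (successors {a, c, e}): φ is true.
  e (successors ∅): φ is false.
For instance, at a:
  At a: <>((~q | p) & p) requires (~q | p) & p at some successor in {a}.
    (~q | p) & p holds at a, so <>((~q | p) & p) is true at a.
Satisfying worlds: {a, c, d}

a, c, d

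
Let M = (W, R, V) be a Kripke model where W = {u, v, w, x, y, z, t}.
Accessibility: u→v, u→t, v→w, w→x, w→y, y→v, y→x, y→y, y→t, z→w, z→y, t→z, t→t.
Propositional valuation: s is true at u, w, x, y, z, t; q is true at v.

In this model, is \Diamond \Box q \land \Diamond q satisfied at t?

Recall that \Box ψ holds at a world iff ψ holds at every accessible world, and \Diamond ψ holds iff ψ holds at some accessible world.
At t: \Diamond \Box q is false, \Diamond q is false, so \Diamond \Box q \land \Diamond q is false.
  At t: \Diamond \Box q requires \Box q at some successor in {z, t}.
    At z: \Box q is false.
    At t: \Box q is false.
  So \Diamond \Box q is false at t.
  At t: \Diamond q requires q at some successor in {z, t}.
    At z: q is false.
    At t: q is false.
  So \Diamond q is false at t.

No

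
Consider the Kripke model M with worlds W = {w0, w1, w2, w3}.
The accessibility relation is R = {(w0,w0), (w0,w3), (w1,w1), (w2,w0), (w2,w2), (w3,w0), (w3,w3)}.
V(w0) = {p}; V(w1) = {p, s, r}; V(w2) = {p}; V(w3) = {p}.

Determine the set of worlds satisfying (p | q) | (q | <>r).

Let φ = (p | q) | (q | <>r). Evaluate φ at each world:
  w0 (successors {w0, w3}): φ is true.
  w1 (successors {w1}): φ is true.
  w2 (successors {w0, w2}): φ is true.
  w3 (successors {w0, w3}): φ is true.
For instance, at w0:
  At w0: p | q is true, q | <>r is false, so (p | q) | (q | <>r) is true.
    At w0: q is false, <>r is false, so q | <>r is false.
      At w0: <>r requires r at some successor in {w0, w3}.
        At w0: r is false.
        At w3: r is false.
      So <>r is false at w0.
Satisfying worlds: {w0, w1, w2, w3}

w0, w1, w2, w3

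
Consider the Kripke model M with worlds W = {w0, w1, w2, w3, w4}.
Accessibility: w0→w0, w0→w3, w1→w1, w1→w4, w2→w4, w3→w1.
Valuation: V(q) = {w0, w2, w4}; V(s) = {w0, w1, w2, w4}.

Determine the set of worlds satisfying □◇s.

Recall that □ψ holds at a world iff ψ holds at every accessible world, and ◇ψ holds iff ψ holds at some accessible world.
Let φ = □◇s. Evaluate φ at each world:
  w0 (successors {w0, w3}): φ is true.
  w1 (successors {w1, w4}): φ is false.
  w2 (successors {w4}): φ is false.
  w3 (successors {w1}): φ is true.
  w4 (successors ∅): φ is true.
For instance, at w1:
  At w1: □◇s requires ◇s at every successor {w1, w4}.
    ◇s fails at w4, so □◇s is false at w1.
      At w4: no accessible worlds, so ◇s is false.
Satisfying worlds: {w0, w3, w4}

w0, w3, w4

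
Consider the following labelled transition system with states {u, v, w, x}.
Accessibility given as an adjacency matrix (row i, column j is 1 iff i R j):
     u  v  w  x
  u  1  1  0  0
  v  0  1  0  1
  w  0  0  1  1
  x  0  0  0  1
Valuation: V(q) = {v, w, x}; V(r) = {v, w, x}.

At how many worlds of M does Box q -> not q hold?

Recall that Box ψ holds at a world iff ψ holds at every accessible world, and Dia ψ holds iff ψ holds at some accessible world.
Let φ = Box q -> not q. Evaluate φ at each world:
  u (successors {u, v}): φ is true.
  v (successors {v, x}): φ is false.
  w (successors {w, x}): φ is false.
  x (successors {x}): φ is false.
For instance, at v:
  At v: Box q is true, not q is false, so Box q -> not q is false.
    At v: Box q requires q at every successor {v, x}.
      At v: q is true.
      At x: q is true.
    So Box q is true at v.
Satisfying worlds: {u}

1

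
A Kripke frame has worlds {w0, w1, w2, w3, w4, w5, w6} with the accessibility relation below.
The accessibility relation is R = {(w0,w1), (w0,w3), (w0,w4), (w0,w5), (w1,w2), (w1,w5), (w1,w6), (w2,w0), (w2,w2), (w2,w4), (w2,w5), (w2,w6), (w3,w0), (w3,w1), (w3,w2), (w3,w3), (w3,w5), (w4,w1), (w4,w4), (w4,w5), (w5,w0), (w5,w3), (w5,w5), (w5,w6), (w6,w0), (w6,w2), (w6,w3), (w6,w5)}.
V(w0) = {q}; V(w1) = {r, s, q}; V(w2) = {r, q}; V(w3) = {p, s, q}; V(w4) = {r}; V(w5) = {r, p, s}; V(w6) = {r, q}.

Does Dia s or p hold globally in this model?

Let φ = Dia s or p. Evaluate φ at each world:
  w0 (successors {w1, w3, w4, w5}): φ is true.
  w1 (successors {w2, w5, w6}): φ is true.
  w2 (successors {w0, w2, w4, w5, w6}): φ is true.
  w3 (successors {w0, w1, w2, w3, w5}): φ is true.
  w4 (successors {w1, w4, w5}): φ is true.
  w5 (successors {w0, w3, w5, w6}): φ is true.
  w6 (successors {w0, w2, w3, w5}): φ is true.
For instance, at w3:
  At w3: Dia s is true, p is true, so Dia s or p is true.
    At w3: Dia s requires s at some successor in {w0, w1, w2, w3, w5}.
      s holds at w1, so Dia s is true at w3.

Yes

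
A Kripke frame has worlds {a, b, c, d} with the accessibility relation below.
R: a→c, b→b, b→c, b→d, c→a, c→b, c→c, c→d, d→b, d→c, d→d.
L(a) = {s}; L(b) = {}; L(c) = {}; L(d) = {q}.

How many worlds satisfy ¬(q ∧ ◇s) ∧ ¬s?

3

Recall that ◇ψ holds at a world iff ψ holds at some accessible world.
Let φ = ¬(q ∧ ◇s) ∧ ¬s. Evaluate φ at each world:
  a (successors {c}): φ is false.
  b (successors {b, c, d}): φ is true.
  c (successors {a, b, c, d}): φ is true.
  d (successors {b, c, d}): φ is true.
For instance, at b:
  At b: ¬(q ∧ ◇s) is true, ¬s is true, so ¬(q ∧ ◇s) ∧ ¬s is true.
    At b: q ∧ ◇s is false, so ¬(q ∧ ◇s) is true.
      At b: q is false, ◇s is false, so q ∧ ◇s is false.
Satisfying worlds: {b, c, d}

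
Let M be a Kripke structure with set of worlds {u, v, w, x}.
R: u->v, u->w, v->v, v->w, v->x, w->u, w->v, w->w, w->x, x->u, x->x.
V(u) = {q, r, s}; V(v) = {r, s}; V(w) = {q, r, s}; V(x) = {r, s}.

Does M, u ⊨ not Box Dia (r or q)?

At u: Box Dia (r or q) is true, so not Box Dia (r or q) is false.
  At u: Box Dia (r or q) requires Dia (r or q) at every successor {v, w}.
      At v: Dia (r or q) requires r or q at some successor in {v, w, x}.
        r or q holds at v, so Dia (r or q) is true at v.
      At w: Dia (r or q) requires r or q at some successor in {u, v, w, x}.
        r or q holds at u, so Dia (r or q) is true at w.
  So Box Dia (r or q) is true at u.

No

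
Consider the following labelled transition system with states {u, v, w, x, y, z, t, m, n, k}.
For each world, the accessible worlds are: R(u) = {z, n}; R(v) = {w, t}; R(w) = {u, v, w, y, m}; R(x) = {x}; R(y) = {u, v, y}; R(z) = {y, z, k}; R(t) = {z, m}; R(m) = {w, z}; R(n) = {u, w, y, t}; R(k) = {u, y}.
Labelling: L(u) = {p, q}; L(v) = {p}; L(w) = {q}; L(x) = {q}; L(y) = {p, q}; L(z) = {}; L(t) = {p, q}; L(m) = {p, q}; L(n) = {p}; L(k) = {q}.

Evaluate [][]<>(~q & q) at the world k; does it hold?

Recall that []ψ holds at a world iff ψ holds at every accessible world, and <>ψ holds iff ψ holds at some accessible world.
At k: [][]<>(~q & q) requires []<>(~q & q) at every successor {u, y}.
  []<>(~q & q) fails at u, so [][]<>(~q & q) is false at k.
    At u: []<>(~q & q) requires <>(~q & q) at every successor {z, n}.
      <>(~q & q) fails at z, so []<>(~q & q) is false at u.

No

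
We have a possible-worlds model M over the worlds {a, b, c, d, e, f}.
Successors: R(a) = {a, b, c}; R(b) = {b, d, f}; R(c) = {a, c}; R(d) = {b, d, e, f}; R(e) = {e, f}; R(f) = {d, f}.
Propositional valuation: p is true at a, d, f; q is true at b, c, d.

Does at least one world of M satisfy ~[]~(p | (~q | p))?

Let φ = ~[]~(p | (~q | p)). Evaluate φ at each world:
  a (successors {a, b, c}): φ is true.
  b (successors {b, d, f}): φ is true.
  c (successors {a, c}): φ is true.
  d (successors {b, d, e, f}): φ is true.
  e (successors {e, f}): φ is true.
  f (successors {d, f}): φ is true.
Detail at a (witness):
  At a: []~(p | (~q | p)) is false, so ~[]~(p | (~q | p)) is true.
    At a: []~(p | (~q | p)) requires ~(p | (~q | p)) at every successor {a, b, c}.
      ~(p | (~q | p)) fails at a, so []~(p | (~q | p)) is false at a.

Yes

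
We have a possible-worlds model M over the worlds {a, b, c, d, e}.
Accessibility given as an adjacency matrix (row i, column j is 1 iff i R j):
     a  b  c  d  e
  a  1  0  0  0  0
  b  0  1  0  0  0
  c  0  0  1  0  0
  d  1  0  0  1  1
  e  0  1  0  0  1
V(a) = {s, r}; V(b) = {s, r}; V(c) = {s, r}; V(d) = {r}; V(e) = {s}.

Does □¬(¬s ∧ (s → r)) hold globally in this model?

No

Let φ = □¬(¬s ∧ (s → r)). Evaluate φ at each world:
  a (successors {a}): φ is true.
  b (successors {b}): φ is true.
  c (successors {c}): φ is true.
  d (successors {a, d, e}): φ is false.
  e (successors {b, e}): φ is true.
Detail at d (counterexample):
  At d: □¬(¬s ∧ (s → r)) requires ¬(¬s ∧ (s → r)) at every successor {a, d, e}.
    ¬(¬s ∧ (s → r)) fails at d, so □¬(¬s ∧ (s → r)) is false at d.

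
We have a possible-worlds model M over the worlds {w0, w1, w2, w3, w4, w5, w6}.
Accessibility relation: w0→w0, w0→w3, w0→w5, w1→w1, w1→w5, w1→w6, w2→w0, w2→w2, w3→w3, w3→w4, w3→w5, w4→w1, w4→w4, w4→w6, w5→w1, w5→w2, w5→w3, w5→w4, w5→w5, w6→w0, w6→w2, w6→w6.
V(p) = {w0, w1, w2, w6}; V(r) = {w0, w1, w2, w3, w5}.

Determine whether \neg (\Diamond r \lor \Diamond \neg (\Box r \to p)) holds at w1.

No

At w1: \Diamond r \lor \Diamond \neg (\Box r \to p) is true, so \neg (\Diamond r \lor \Diamond \neg (\Box r \to p)) is false.
  At w1: \Diamond r is true, \Diamond \neg (\Box r \to p) is false, so \Diamond r \lor \Diamond \neg (\Box r \to p) is true.
    At w1: \Diamond r requires r at some successor in {w1, w5, w6}.
      r holds at w1, so \Diamond r is true at w1.
    At w1: \Diamond \neg (\Box r \to p) requires \neg (\Box r \to p) at some successor in {w1, w5, w6}.
      At w1: \neg (\Box r \to p) is false.
      At w5: \neg (\Box r \to p) is false.
      At w6: \neg (\Box r \to p) is false.
    So \Diamond \neg (\Box r \to p) is false at w1.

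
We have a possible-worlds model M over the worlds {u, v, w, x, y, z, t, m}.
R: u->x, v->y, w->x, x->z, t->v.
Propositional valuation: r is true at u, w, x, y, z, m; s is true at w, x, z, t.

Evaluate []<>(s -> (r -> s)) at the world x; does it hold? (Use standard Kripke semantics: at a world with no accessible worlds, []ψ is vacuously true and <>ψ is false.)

No

Recall that []ψ holds at a world iff ψ holds at every accessible world, and <>ψ holds iff ψ holds at some accessible world.
At x: []<>(s -> (r -> s)) requires <>(s -> (r -> s)) at every successor {z}.
  <>(s -> (r -> s)) fails at z, so []<>(s -> (r -> s)) is false at x.
    At z: no accessible worlds, so <>(s -> (r -> s)) is false.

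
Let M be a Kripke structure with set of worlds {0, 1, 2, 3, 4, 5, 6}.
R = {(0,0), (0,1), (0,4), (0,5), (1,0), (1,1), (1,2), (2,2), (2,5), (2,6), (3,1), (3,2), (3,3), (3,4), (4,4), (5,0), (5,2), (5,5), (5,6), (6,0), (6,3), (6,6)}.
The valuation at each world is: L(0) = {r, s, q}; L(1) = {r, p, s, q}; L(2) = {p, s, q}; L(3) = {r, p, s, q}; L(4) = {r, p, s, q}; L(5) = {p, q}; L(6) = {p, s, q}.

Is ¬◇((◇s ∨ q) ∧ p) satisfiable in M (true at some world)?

Let φ = ¬◇((◇s ∨ q) ∧ p). Evaluate φ at each world:
  0 (successors {0, 1, 4, 5}): φ is false.
  1 (successors {0, 1, 2}): φ is false.
  2 (successors {2, 5, 6}): φ is false.
  3 (successors {1, 2, 3, 4}): φ is false.
  4 (successors {4}): φ is false.
  5 (successors {0, 2, 5, 6}): φ is false.
  6 (successors {0, 3, 6}): φ is false.
For instance, at 3:
  At 3: ◇((◇s ∨ q) ∧ p) is true, so ¬◇((◇s ∨ q) ∧ p) is false.
    At 3: ◇((◇s ∨ q) ∧ p) requires (◇s ∨ q) ∧ p at some successor in {1, 2, 3, 4}.
      (◇s ∨ q) ∧ p holds at 1, so ◇((◇s ∨ q) ∧ p) is true at 3.

No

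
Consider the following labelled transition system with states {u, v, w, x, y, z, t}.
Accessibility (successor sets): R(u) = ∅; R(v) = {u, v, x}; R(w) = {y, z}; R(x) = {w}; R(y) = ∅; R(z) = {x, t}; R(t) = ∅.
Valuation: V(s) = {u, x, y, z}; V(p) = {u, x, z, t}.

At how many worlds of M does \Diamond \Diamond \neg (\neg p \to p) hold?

3

Let φ = \Diamond \Diamond \neg (\neg p \to p). Evaluate φ at each world:
  u (successors ∅): φ is false.
  v (successors {u, v, x}): φ is true.
  w (successors {y, z}): φ is false.
  x (successors {w}): φ is true.
  y (successors ∅): φ is false.
  z (successors {x, t}): φ is true.
  t (successors ∅): φ is false.
For instance, at v:
  At v: \Diamond \Diamond \neg (\neg p \to p) requires \Diamond \neg (\neg p \to p) at some successor in {u, v, x}.
    \Diamond \neg (\neg p \to p) holds at v, so \Diamond \Diamond \neg (\neg p \to p) is true at v.
      At v: \Diamond \neg (\neg p \to p) requires \neg (\neg p \to p) at some successor in {u, v, x}.
        \neg (\neg p \to p) holds at v, so \Diamond \neg (\neg p \to p) is true at v.
Satisfying worlds: {v, x, z}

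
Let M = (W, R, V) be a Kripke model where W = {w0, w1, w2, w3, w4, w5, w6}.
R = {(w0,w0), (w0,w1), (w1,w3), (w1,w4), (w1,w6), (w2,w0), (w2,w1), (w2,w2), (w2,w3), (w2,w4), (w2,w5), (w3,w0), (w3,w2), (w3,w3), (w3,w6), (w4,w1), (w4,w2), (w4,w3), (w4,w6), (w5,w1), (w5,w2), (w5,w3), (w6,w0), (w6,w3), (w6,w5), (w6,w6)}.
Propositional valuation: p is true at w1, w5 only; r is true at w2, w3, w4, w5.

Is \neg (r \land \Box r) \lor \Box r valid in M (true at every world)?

Recall that \Box ψ holds at a world iff ψ holds at every accessible world, and \Diamond ψ holds iff ψ holds at some accessible world.
Let φ = \neg (r \land \Box r) \lor \Box r. Evaluate φ at each world:
  w0 (successors {w0, w1}): φ is true.
  w1 (successors {w3, w4, w6}): φ is true.
  w2 (successors {w0, w1, w2, w3, w4, w5}): φ is true.
  w3 (successors {w0, w2, w3, w6}): φ is true.
  w4 (successors {w1, w2, w3, w6}): φ is true.
  w5 (successors {w1, w2, w3}): φ is true.
  w6 (successors {w0, w3, w5, w6}): φ is true.
For instance, at w2:
  At w2: \neg (r \land \Box r) is true, \Box r is false, so \neg (r \land \Box r) \lor \Box r is true.
    At w2: r \land \Box r is false, so \neg (r \land \Box r) is true.
      At w2: r is true, \Box r is false, so r \land \Box r is false.
    At w2: \Box r requires r at every successor {w0, w1, w2, w3, w4, w5}.
      r fails at w0, so \Box r is false at w2.

Yes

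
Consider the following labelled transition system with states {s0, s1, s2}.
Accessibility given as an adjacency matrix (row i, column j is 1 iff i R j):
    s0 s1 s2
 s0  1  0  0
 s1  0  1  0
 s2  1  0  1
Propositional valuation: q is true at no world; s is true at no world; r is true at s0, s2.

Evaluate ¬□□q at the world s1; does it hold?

At s1: □□q is false, so ¬□□q is true.
  At s1: □□q requires □q at every successor {s1}.
    □q fails at s1, so □□q is false at s1.
      At s1: □q requires q at every successor {s1}.
        q fails at s1, so □q is false at s1.

Yes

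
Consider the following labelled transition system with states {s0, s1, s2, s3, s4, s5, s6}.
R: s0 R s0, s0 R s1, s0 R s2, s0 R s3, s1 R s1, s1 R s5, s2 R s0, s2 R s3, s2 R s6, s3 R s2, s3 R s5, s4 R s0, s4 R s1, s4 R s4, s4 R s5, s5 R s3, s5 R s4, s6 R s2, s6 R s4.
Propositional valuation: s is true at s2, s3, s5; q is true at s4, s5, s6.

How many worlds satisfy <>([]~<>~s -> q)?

Recall that []ψ holds at a world iff ψ holds at every accessible world, and <>ψ holds iff ψ holds at some accessible world.
Let φ = <>([]~<>~s -> q). Evaluate φ at each world:
  s0 (successors {s0, s1, s2, s3}): φ is true.
  s1 (successors {s1, s5}): φ is true.
  s2 (successors {s0, s3, s6}): φ is true.
  s3 (successors {s2, s5}): φ is true.
  s4 (successors {s0, s1, s4, s5}): φ is true.
  s5 (successors {s3, s4}): φ is true.
  s6 (successors {s2, s4}): φ is true.
For instance, at s4:
  At s4: <>([]~<>~s -> q) requires []~<>~s -> q at some successor in {s0, s1, s4, s5}.
    []~<>~s -> q holds at s0, so <>([]~<>~s -> q) is true at s4.
      At s0: []~<>~s is false, q is false, so []~<>~s -> q is true.
Satisfying worlds: {s0, s1, s2, s3, s4, s5, s6}

7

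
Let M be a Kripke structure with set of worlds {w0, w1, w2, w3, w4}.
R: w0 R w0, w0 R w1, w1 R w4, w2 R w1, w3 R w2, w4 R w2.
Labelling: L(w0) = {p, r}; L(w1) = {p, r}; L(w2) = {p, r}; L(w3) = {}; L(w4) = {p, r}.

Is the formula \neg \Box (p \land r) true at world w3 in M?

No

At w3: \Box (p \land r) is true, so \neg \Box (p \land r) is false.
  At w3: \Box (p \land r) requires p \land r at every successor {w2}.
    At w2: p \land r is true.
  So \Box (p \land r) is true at w3.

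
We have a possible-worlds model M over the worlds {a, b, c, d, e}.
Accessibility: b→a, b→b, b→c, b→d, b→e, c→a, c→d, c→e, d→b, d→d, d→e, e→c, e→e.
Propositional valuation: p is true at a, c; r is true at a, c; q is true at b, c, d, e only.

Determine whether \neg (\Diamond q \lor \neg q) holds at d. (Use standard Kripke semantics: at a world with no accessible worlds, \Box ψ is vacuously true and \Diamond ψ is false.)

No

At d: \Diamond q \lor \neg q is true, so \neg (\Diamond q \lor \neg q) is false.
  At d: \Diamond q is true, \neg q is false, so \Diamond q \lor \neg q is true.
    At d: \Diamond q requires q at some successor in {b, d, e}.
      q holds at b, so \Diamond q is true at d.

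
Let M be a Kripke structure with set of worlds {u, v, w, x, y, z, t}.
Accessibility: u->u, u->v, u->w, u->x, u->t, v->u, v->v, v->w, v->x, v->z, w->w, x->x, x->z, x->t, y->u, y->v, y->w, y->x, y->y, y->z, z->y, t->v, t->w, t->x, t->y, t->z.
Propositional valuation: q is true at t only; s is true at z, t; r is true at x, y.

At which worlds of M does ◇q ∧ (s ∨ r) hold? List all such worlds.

x

Let φ = ◇q ∧ (s ∨ r). Evaluate φ at each world:
  u (successors {u, v, w, x, t}): φ is false.
  v (successors {u, v, w, x, z}): φ is false.
  w (successors {w}): φ is false.
  x (successors {x, z, t}): φ is true.
  y (successors {u, v, w, x, y, z}): φ is false.
  z (successors {y}): φ is false.
  t (successors {v, w, x, y, z}): φ is false.
For instance, at y:
  At y: ◇q is false, s ∨ r is true, so ◇q ∧ (s ∨ r) is false.
    At y: ◇q requires q at some successor in {u, v, w, x, y, z}.
      At u: q is false.
      At v: q is false.
      At w: q is false.
      At x: q is false.
      At y: q is false.
      At z: q is false.
    So ◇q is false at y.
Satisfying worlds: {x}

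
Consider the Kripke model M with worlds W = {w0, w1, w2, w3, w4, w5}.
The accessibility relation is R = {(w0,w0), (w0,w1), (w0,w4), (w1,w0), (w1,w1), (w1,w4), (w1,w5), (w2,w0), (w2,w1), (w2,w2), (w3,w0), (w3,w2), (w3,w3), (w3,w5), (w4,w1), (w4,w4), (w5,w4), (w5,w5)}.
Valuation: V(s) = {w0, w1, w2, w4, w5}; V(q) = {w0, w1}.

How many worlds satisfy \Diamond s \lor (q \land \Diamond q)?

Let φ = \Diamond s \lor (q \land \Diamond q). Evaluate φ at each world:
  w0 (successors {w0, w1, w4}): φ is true.
  w1 (successors {w0, w1, w4, w5}): φ is true.
  w2 (successors {w0, w1, w2}): φ is true.
  w3 (successors {w0, w2, w3, w5}): φ is true.
  w4 (successors {w1, w4}): φ is true.
  w5 (successors {w4, w5}): φ is true.
For instance, at w4:
  At w4: \Diamond s is true, q \land \Diamond q is false, so \Diamond s \lor (q \land \Diamond q) is true.
    At w4: \Diamond s requires s at some successor in {w1, w4}.
      s holds at w1, so \Diamond s is true at w4.
    At w4: q is false, \Diamond q is true, so q \land \Diamond q is false.
      At w4: \Diamond q requires q at some successor in {w1, w4}.
        q holds at w1, so \Diamond q is true at w4.
Satisfying worlds: {w0, w1, w2, w3, w4, w5}

6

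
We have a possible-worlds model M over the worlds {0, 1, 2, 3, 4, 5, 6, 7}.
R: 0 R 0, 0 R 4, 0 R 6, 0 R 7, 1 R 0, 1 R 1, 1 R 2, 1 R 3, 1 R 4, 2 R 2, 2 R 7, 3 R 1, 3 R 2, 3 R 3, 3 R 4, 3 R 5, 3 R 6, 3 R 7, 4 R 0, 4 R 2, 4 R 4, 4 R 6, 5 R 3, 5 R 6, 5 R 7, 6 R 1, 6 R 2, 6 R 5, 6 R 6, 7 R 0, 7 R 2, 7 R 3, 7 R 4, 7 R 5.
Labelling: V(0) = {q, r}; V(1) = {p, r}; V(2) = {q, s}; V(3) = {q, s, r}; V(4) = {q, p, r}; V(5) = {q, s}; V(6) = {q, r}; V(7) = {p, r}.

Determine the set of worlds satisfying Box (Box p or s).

none

Let φ = Box (Box p or s). Evaluate φ at each world:
  0 (successors {0, 4, 6, 7}): φ is false.
  1 (successors {0, 1, 2, 3, 4}): φ is false.
  2 (successors {2, 7}): φ is false.
  3 (successors {1, 2, 3, 4, 5, 6, 7}): φ is false.
  4 (successors {0, 2, 4, 6}): φ is false.
  5 (successors {3, 6, 7}): φ is false.
  6 (successors {1, 2, 5, 6}): φ is false.
  7 (successors {0, 2, 3, 4, 5}): φ is false.
For instance, at 7:
  At 7: Box (Box p or s) requires Box p or s at every successor {0, 2, 3, 4, 5}.
    Box p or s fails at 0, so Box (Box p or s) is false at 7.
      At 0: Box p is false, s is false, so Box p or s is false.
Satisfying worlds: none.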